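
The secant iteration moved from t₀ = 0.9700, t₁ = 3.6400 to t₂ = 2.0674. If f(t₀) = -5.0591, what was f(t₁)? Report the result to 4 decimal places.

The secant line through (0.9700, -5.0591) and (3.6400, f(t₁)) crosses zero at t₂ = 2.0674.
So (0.9700, -5.0591), (3.6400, f(t₁)), (2.0674, 0) are collinear:
f(t₁) = -5.0591 · (3.6400 − 2.0674) / (0.9700 − 2.0674) = -5.0591 · (1.572600)/(-1.097400) = 7.249809

7.2498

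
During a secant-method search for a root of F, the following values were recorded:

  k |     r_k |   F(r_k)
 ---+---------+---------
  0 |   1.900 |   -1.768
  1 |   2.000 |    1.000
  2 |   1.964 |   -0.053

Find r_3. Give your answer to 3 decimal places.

r_3 = 1.964 − (-0.053)·(1.964 − 2.000) / (-0.053 − 1.000)
   = 1.964 − (0.00191)/(-1.05300) = 1.96581

1.966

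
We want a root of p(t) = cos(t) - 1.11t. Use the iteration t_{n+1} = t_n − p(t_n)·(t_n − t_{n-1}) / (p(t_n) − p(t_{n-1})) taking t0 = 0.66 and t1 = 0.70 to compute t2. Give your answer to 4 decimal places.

p(0.66) = 0.057392, p(0.70) = -0.012158
t2 = 0.700000 − (-0.012158)·(0.700000 − 0.660000) / (-0.012158 − 0.057392) = 0.700000 − (-0.000486)/(-0.069550) = 0.693008

0.6930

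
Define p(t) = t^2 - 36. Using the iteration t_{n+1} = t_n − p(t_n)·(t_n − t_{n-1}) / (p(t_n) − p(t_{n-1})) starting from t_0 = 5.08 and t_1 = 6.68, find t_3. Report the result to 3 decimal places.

5.997

p(5.08) = -10.19360, p(6.68) = 8.62240
t_2 = 6.68000 − 8.62240·(6.68000 − 5.08000) / (8.62240 − (-10.19360)) = 6.68000 − (13.79584)/(18.81600) = 5.94680
p(5.94680) = -0.63554
t_3 = 5.94680 − (-0.63554)·(5.94680 − 6.68000) / (-0.63554 − 8.62240) = 5.94680 − (0.46597)/(-9.25794) = 5.99714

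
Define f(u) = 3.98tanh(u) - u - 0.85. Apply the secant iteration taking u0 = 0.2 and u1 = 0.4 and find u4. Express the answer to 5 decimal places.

0.29644

f(0.2) = -0.2644462, f(0.4) = 0.2621969
u2 = 0.4000000 − 0.2621969·(0.4000000 − 0.2000000) / (0.2621969 − (-0.2644462)) = 0.4000000 − (0.0524394)/(0.5266431) = 0.3004271
f(0.3004271) = 0.0105525
u3 = 0.3004271 − 0.0105525·(0.3004271 − 0.4000000) / (0.0105525 − 0.2621969) = 0.3004271 − (-0.0010507)/(-0.2516443) = 0.2962516
f(0.2962516) = -0.0004949
u4 = 0.2962516 − (-0.0004949)·(0.2962516 − 0.3004271) / (-0.0004949 − 0.0105525) = 0.2962516 − (0.0000021)/(-0.0110474) = 0.2964386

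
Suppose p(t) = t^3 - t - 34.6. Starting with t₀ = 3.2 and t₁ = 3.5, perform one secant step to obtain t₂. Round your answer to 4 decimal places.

p(3.2) = -5.032000, p(3.5) = 4.775000
t₂ = 3.500000 − 4.775000·(3.500000 − 3.200000) / (4.775000 − (-5.032000)) = 3.500000 − (1.432500)/(9.807000) = 3.353931

3.3539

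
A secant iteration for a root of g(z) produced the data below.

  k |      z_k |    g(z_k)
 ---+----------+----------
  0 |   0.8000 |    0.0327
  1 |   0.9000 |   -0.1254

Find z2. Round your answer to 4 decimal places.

z2 = 0.9000 − (-0.1254)·(0.9000 − 0.8000) / (-0.1254 − 0.0327)
   = 0.9000 − (-0.012540)/(-0.158100) = 0.820683

0.8207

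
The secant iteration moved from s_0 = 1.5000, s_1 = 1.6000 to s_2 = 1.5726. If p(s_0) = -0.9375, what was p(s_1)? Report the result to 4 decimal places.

The secant line through (1.5000, -0.9375) and (1.6000, p(s_1)) crosses zero at s_2 = 1.5726.
So (1.5000, -0.9375), (1.6000, p(s_1)), (1.5726, 0) are collinear:
p(s_1) = -0.9375 · (1.6000 − 1.5726) / (1.5000 − 1.5726) = -0.9375 · (0.027400)/(-0.072600) = 0.353822

0.3538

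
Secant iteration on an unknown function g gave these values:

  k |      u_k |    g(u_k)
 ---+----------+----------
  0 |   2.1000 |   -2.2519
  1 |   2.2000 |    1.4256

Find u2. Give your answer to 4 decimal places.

u2 = 2.2000 − 1.4256·(2.2000 − 2.1000) / (1.4256 − (-2.2519))
   = 2.2000 − (0.142560)/(3.677500) = 2.161235

2.1612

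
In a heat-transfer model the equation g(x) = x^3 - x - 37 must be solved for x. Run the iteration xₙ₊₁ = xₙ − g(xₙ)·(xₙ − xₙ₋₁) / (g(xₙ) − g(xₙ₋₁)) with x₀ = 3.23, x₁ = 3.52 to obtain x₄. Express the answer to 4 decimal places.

3.4322

g(3.23) = -6.531733, g(3.52) = 3.094208
x₂ = 3.520000 − 3.094208·(3.520000 − 3.230000) / (3.094208 − (-6.531733)) = 3.520000 − (0.897320)/(9.625941) = 3.426781
g(3.426781) = -0.186680
x₃ = 3.426781 − (-0.186680)·(3.426781 − 3.520000) / (-0.186680 − 3.094208) = 3.426781 − (0.017402)/(-3.280888) = 3.432085
g(3.432085) = -0.004840
x₄ = 3.432085 − (-0.004840)·(3.432085 − 3.426781) / (-0.004840 − (-0.186680)) = 3.432085 − (-0.000026)/(0.181840) = 3.432226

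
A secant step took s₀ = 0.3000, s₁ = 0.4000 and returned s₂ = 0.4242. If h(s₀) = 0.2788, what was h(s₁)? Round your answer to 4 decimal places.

The secant line through (0.3000, 0.2788) and (0.4000, h(s₁)) crosses zero at s₂ = 0.4242.
So (0.3000, 0.2788), (0.4000, h(s₁)), (0.4242, 0) are collinear:
h(s₁) = 0.2788 · (0.4000 − 0.4242) / (0.3000 − 0.4242) = 0.2788 · (-0.024200)/(-0.124200) = 0.054323

0.0543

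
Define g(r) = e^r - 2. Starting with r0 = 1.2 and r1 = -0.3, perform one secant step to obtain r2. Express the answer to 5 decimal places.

g(1.2) = 1.3201169, g(-0.3) = -1.2591818
r2 = -0.3000000 − (-1.2591818)·(-0.3000000 − 1.2000000) / (-1.2591818 − 1.3201169) = -0.3000000 − (1.8887727)/(-2.5792987) = 0.4322815

0.43228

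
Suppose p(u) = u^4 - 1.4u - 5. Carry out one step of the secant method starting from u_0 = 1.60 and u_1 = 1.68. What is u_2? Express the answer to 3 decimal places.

1.642

p(1.60) = -0.68640, p(1.68) = 0.61394
u_2 = 1.68000 − 0.61394·(1.68000 − 1.60000) / (0.61394 − (-0.68640)) = 1.68000 − (0.04912)/(1.30034) = 1.64223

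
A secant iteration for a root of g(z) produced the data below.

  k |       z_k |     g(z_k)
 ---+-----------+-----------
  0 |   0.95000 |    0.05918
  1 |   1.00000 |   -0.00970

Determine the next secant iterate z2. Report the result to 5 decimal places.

0.99296

z2 = 1.00000 − (-0.00970)·(1.00000 − 0.95000) / (-0.00970 − 0.05918)
   = 1.00000 − (-0.0004850)/(-0.0688800) = 0.9929588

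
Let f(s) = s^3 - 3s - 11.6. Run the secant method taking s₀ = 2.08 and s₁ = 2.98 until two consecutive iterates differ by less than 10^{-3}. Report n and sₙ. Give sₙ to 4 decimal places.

n = 5, sₙ = 2.7009

f(2.08) = -8.841088, f(2.98) = 5.923592
s₂ = 2.980000 − 5.923592·(0.900000)/(14.764680) = 2.618920;  |Δ| = 0.361080
f(2.618920) = -1.494266
s₃ = 2.618920 − (-1.494266)·(-0.361080)/(-7.417858) = 2.691656;  |Δ| = 0.072737
f(2.691656) = -0.173879
s₄ = 2.691656 − (-0.173879)·(0.072737)/(1.320387) = 2.701235;  |Δ| = 0.009579
f(2.701235) = 0.006317
s₅ = 2.701235 − 0.006317·(0.009579)/(0.180196) = 2.700899;  |Δ| = 0.000336
|s₅ − s₄| = 0.000336 < 10^{-3}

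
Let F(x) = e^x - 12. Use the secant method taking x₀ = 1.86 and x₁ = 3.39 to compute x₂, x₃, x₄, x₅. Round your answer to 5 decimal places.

2.22708, 2.38260, 2.49892, 2.48418

F(1.86) = -5.5762632, F(3.39) = 17.6659523
x₂ = 3.3900000 − 17.6659523·(3.3900000 − 1.8600000) / (17.6659523 − (-5.5762632)) = 3.3900000 − (27.0289070)/(23.2422155) = 2.2270770
F(2.2270770) = -2.7272777
x₃ = 2.2270770 − (-2.7272777)·(2.2270770 − 3.3900000) / (-2.7272777 − 17.6659523) = 2.2270770 − (3.1716140)/(-20.3932300) = 2.3825999
F(2.3825999) = -1.1669691
x₄ = 2.3825999 − (-1.1669691)·(2.3825999 − 2.2270770) / (-1.1669691 − (-2.7272777)) = 2.3825999 − (-0.1814904)/(1.5603087) = 2.4989169
F(2.4989169) = 0.1693059
x₅ = 2.4989169 − 0.1693059·(2.4989169 − 2.3825999) / (0.1693059 − (-1.1669691)) = 2.4989169 − (0.0196931)/(1.3362749) = 2.4841795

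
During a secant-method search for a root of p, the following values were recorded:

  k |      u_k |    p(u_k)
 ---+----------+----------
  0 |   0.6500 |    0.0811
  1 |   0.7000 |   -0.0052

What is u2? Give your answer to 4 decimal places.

0.6970

u2 = 0.7000 − (-0.0052)·(0.7000 − 0.6500) / (-0.0052 − 0.0811)
   = 0.7000 − (-0.000260)/(-0.086300) = 0.696987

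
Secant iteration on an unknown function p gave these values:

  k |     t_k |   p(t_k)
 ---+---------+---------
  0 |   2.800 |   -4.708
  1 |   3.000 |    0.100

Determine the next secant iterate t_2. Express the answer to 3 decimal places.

t_2 = 3.000 − 0.100·(3.000 − 2.800) / (0.100 − (-4.708))
   = 3.000 − (0.02000)/(4.80800) = 2.99584

2.996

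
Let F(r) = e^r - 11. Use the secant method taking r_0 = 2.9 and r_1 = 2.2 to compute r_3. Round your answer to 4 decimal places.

2.4027

F(2.9) = 7.174145, F(2.2) = -1.974987
r_2 = 2.200000 − (-1.974987)·(2.200000 − 2.900000) / (-1.974987 − 7.174145) = 2.200000 − (1.382491)/(-9.149132) = 2.351106
F(2.351106) = -0.502825
r_3 = 2.351106 − (-0.502825)·(2.351106 − 2.200000) / (-0.502825 − (-1.974987)) = 2.351106 − (-0.075980)/(1.472162) = 2.402717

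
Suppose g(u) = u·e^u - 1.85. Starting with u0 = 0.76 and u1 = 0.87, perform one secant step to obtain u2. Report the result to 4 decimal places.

g(0.76) = -0.224910, g(0.87) = 0.226612
u2 = 0.870000 − 0.226612·(0.870000 − 0.760000) / (0.226612 − (-0.224910)) = 0.870000 − (0.024927)/(0.451523) = 0.814793

0.8148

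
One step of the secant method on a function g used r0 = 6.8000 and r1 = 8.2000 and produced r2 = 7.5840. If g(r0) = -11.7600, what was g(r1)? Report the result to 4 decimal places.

9.2400

The secant line through (6.8000, -11.7600) and (8.2000, g(r1)) crosses zero at r2 = 7.5840.
So (6.8000, -11.7600), (8.2000, g(r1)), (7.5840, 0) are collinear:
g(r1) = -11.7600 · (8.2000 − 7.5840) / (6.8000 − 7.5840) = -11.7600 · (0.616000)/(-0.784000) = 9.240000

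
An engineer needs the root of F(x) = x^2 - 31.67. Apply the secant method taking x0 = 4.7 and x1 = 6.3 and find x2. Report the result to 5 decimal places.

5.57091

F(4.7) = -9.5800000, F(6.3) = 8.0200000
x2 = 6.3000000 − 8.0200000·(6.3000000 − 4.7000000) / (8.0200000 − (-9.5800000)) = 6.3000000 − (12.8320000)/(17.6000000) = 5.5709091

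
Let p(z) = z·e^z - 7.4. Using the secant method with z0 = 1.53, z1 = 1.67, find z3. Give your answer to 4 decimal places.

1.5579

p(1.53) = -0.334189, p(1.67) = 1.471320
z2 = 1.670000 − 1.471320·(1.670000 − 1.530000) / (1.471320 − (-0.334189)) = 1.670000 − (0.205985)/(1.805510) = 1.555913
p(1.555913) = -0.025885
z3 = 1.555913 − (-0.025885)·(1.555913 − 1.670000) / (-0.025885 − 1.471320) = 1.555913 − (0.002953)/(-1.497206) = 1.557886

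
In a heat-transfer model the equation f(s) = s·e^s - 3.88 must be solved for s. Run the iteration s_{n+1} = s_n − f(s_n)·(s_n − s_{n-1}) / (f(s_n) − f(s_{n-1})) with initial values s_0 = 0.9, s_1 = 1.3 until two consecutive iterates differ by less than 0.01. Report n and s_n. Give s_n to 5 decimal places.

f(0.9) = -1.6663572, f(1.3) = 0.8900857
s_2 = 1.3000000 − 0.8900857·(0.4000000)/(2.5564429) = 1.1607306;  |Δ| = 0.1392694
f(1.1607306) = -0.1746407
s_3 = 1.1607306 − (-0.1746407)·(-0.1392694)/(-1.0647264) = 1.1835741;  |Δ| = 0.0228435
f(1.1835741) = -0.0144155
s_4 = 1.1835741 − (-0.0144155)·(0.0228435)/(0.1602252) = 1.1856294;  |Δ| = 0.0020552
|s_4 − s_3| = 0.0020552 < 0.01

n = 4, s_n = 1.18563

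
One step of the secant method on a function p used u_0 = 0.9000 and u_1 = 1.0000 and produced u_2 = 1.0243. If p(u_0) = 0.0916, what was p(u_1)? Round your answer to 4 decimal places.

The secant line through (0.9000, 0.0916) and (1.0000, p(u_1)) crosses zero at u_2 = 1.0243.
So (0.9000, 0.0916), (1.0000, p(u_1)), (1.0243, 0) are collinear:
p(u_1) = 0.0916 · (1.0000 − 1.0243) / (0.9000 − 1.0243) = 0.0916 · (-0.024300)/(-0.124300) = 0.017907

0.0179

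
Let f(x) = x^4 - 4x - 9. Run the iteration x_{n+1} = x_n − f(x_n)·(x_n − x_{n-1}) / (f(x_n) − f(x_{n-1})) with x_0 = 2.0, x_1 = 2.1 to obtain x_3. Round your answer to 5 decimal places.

2.03457

f(2.0) = -1.0000000, f(2.1) = 2.0481000
x_2 = 2.1000000 − 2.0481000·(2.1000000 − 2.0000000) / (2.0481000 − (-1.0000000)) = 2.1000000 − (0.2048100)/(3.0481000) = 2.0328073
f(2.0328073) = -0.0552796
x_3 = 2.0328073 − (-0.0552796)·(2.0328073 − 2.1000000) / (-0.0552796 − 2.0481000) = 2.0328073 − (0.0037144)/(-2.1033796) = 2.0345732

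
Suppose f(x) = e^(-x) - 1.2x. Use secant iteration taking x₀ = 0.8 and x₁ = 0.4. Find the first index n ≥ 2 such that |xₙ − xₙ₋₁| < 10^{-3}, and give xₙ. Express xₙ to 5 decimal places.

n = 4, xₙ = 0.50362

f(0.8) = -0.5106710, f(0.4) = 0.1903200
x₂ = 0.4000000 − 0.1903200·(-0.4000000)/(0.7009911) = 0.5086006;  |Δ| = 0.1086006
f(0.5086006) = -0.0089841
x₃ = 0.5086006 − (-0.0089841)·(0.1086006)/(-0.1993042) = 0.5037051;  |Δ| = 0.0048954
f(0.5037051) = -0.0001586
x₄ = 0.5037051 − (-0.0001586)·(-0.0048954)/(0.0088256) = 0.5036171;  |Δ| = 0.0000880
|x₄ − x₃| = 0.0000880 < 10^{-3}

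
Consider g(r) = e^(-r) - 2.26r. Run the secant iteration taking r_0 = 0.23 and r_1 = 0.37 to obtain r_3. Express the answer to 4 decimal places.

g(0.23) = 0.274734, g(0.37) = -0.145466
r_2 = 0.370000 − (-0.145466)·(0.370000 − 0.230000) / (-0.145466 − 0.274734) = 0.370000 − (-0.020365)/(-0.420199) = 0.321534
g(0.321534) = -0.001632
r_3 = 0.321534 − (-0.001632)·(0.321534 − 0.370000) / (-0.001632 − (-0.145466)) = 0.321534 − (0.000079)/(0.143833) = 0.320984

0.3210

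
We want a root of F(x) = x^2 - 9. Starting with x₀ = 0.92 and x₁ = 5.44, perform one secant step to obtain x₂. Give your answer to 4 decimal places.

F(0.92) = -8.153600, F(5.44) = 20.593600
x₂ = 5.440000 − 20.593600·(5.440000 − 0.920000) / (20.593600 − (-8.153600)) = 5.440000 − (93.083072)/(28.747200) = 2.202013

2.2020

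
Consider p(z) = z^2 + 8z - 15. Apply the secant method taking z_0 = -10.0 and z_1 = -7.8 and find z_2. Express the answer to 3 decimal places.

p(-10.0) = 5.00000, p(-7.8) = -16.56000
z_2 = -7.80000 − (-16.56000)·(-7.80000 − (-10.00000)) / (-16.56000 − 5.00000) = -7.80000 − (-36.43200)/(-21.56000) = -9.48980

-9.490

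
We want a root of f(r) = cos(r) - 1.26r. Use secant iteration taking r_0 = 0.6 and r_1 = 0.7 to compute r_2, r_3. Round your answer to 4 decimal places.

0.6372, 0.6377

f(0.6) = 0.069336, f(0.7) = -0.117158
r_2 = 0.700000 − (-0.117158)·(0.700000 − 0.600000) / (-0.117158 − 0.069336) = 0.700000 − (-0.011716)/(-0.186493) = 0.637179
f(0.637179) = 0.000932
r_3 = 0.637179 − 0.000932·(0.637179 − 0.700000) / (0.000932 − (-0.117158)) = 0.637179 − (-0.000059)/(0.118090) = 0.637675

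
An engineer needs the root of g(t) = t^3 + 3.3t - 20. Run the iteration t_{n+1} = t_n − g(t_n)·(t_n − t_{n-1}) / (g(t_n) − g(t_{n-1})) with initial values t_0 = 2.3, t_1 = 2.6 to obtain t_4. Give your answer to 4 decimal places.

2.3126

g(2.3) = -0.243000, g(2.6) = 6.156000
t_2 = 2.600000 − 6.156000·(2.600000 − 2.300000) / (6.156000 − (-0.243000)) = 2.600000 − (1.846800)/(6.399000) = 2.311392
g(2.311392) = -0.023711
t_3 = 2.311392 − (-0.023711)·(2.311392 − 2.600000) / (-0.023711 − 6.156000) = 2.311392 − (0.006843)/(-6.179711) = 2.312500
g(2.312500) = -0.002300
t_4 = 2.312500 − (-0.002300)·(2.312500 − 2.311392) / (-0.002300 − (-0.023711)) = 2.312500 − (-0.000003)/(0.021411) = 2.312619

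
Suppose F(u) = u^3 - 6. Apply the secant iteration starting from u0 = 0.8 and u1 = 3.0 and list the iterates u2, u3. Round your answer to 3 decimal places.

1.256, 1.536

F(0.8) = -5.48800, F(3.0) = 21.00000
u2 = 3.00000 − 21.00000·(3.00000 − 0.80000) / (21.00000 − (-5.48800)) = 3.00000 − (46.20000)/(26.48800) = 1.25581
F(1.25581) = -4.01950
u3 = 1.25581 − (-4.01950)·(1.25581 − 3.00000) / (-4.01950 − 21.00000) = 1.25581 − (7.01075)/(-25.01950) = 1.53603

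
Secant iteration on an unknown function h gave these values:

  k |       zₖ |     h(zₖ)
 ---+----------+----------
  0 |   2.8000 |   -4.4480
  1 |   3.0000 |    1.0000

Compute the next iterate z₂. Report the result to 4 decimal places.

2.9633

z₂ = 3.0000 − 1.0000·(3.0000 − 2.8000) / (1.0000 − (-4.4480))
   = 3.0000 − (0.200000)/(5.448000) = 2.963289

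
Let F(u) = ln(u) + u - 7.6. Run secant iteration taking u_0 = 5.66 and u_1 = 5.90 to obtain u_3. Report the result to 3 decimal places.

F(5.66) = -0.20658, F(5.90) = 0.07495
u_2 = 5.90000 − 0.07495·(5.90000 − 5.66000) / (0.07495 − (-0.20658)) = 5.90000 − (0.01799)/(0.28153) = 5.83610
F(5.83610) = 0.00017
u_3 = 5.83610 − 0.00017·(5.83610 − 5.90000) / (0.00017 − 0.07495) = 5.83610 − (-0.00001)/(-0.07478) = 5.83596

5.836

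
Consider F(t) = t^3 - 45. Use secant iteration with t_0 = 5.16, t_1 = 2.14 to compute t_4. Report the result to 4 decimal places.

3.4952

F(5.16) = 92.388096, F(2.14) = -35.199656
t_2 = 2.140000 − (-35.199656)·(2.140000 − 5.160000) / (-35.199656 − 92.388096) = 2.140000 − (106.302961)/(-127.587752) = 2.973175
F(2.973175) = -18.717811
t_3 = 2.973175 − (-18.717811)·(2.973175 − 2.140000) / (-18.717811 − (-35.199656)) = 2.973175 − (-15.595217)/(16.481845) = 3.919381
F(3.919381) = 15.207759
t_4 = 3.919381 − 15.207759·(3.919381 − 2.973175) / (15.207759 − (-18.717811)) = 3.919381 − (14.389670)/(33.925570) = 3.495227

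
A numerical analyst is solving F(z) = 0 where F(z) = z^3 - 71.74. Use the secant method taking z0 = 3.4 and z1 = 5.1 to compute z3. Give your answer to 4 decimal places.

F(3.4) = -32.436000, F(5.1) = 60.911000
z2 = 5.100000 − 60.911000·(5.100000 − 3.400000) / (60.911000 − (-32.436000)) = 5.100000 − (103.548700)/(93.347000) = 3.990712
F(3.990712) = -8.184786
z3 = 3.990712 − (-8.184786)·(3.990712 − 5.100000) / (-8.184786 − 60.911000) = 3.990712 − (9.079284)/(-69.095786) = 4.122113

4.1221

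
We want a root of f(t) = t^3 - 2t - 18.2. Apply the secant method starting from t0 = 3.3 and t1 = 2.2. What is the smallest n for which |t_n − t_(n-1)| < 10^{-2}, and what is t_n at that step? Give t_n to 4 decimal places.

f(3.3) = 11.137000, f(2.2) = -11.952000
t2 = 2.200000 − (-11.952000)·(-1.100000)/(-23.089000) = 2.769414;  |Δ| = 0.569414
f(2.769414) = -2.498381
t3 = 2.769414 − (-2.498381)·(0.569414)/(9.453619) = 2.919897;  |Δ| = 0.150483
f(2.919897) = 0.854670
t4 = 2.919897 − 0.854670·(0.150483)/(3.353051) = 2.881540;  |Δ| = 0.038357
f(2.881540) = -0.036862
t5 = 2.881540 − (-0.036862)·(-0.038357)/(-0.891532) = 2.883126;  |Δ| = 0.001586
|t5 − t4| = 0.001586 < 10^{-2}

n = 5, t_n = 2.8831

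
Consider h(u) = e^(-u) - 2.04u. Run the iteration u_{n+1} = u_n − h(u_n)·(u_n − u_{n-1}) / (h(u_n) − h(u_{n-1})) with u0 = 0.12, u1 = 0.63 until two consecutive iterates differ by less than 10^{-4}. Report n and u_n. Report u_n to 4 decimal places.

h(0.12) = 0.642120, h(0.63) = -0.752608
u2 = 0.630000 − (-0.752608)·(0.510000)/(-1.394729) = 0.354799;  |Δ| = 0.275201
h(0.354799) = -0.022477
u3 = 0.354799 − (-0.022477)·(-0.275201)/(0.730132) = 0.346328;  |Δ| = 0.008472
h(0.346328) = 0.000773
u4 = 0.346328 − 0.000773·(-0.008472)/(0.023249) = 0.346609;  |Δ| = 0.000282
h(0.346609) = -0.000001
u5 = 0.346609 − (-0.000001)·(0.000282)/(-0.000773) = 0.346609;  |Δ| = 0.000000
|u5 − u4| = 0.000000 < 10^{-4}

n = 5, u_n = 0.3466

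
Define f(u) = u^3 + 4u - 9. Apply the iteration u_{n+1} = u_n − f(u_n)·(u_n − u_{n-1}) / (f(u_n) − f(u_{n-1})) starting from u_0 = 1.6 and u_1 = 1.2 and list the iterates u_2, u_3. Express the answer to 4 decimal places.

1.4492, 1.4664

f(1.6) = 1.496000, f(1.2) = -2.472000
u_2 = 1.200000 − (-2.472000)·(1.200000 − 1.600000) / (-2.472000 − 1.496000) = 1.200000 − (0.988800)/(-3.968000) = 1.449194
f(1.449194) = -0.159685
u_3 = 1.449194 − (-0.159685)·(1.449194 − 1.200000) / (-0.159685 − (-2.472000)) = 1.449194 − (-0.039792)/(2.312315) = 1.466402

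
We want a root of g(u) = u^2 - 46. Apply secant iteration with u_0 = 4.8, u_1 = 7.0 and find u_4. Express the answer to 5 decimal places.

g(4.8) = -22.9600000, g(7.0) = 3.0000000
u_2 = 7.0000000 − 3.0000000·(7.0000000 − 4.8000000) / (3.0000000 − (-22.9600000)) = 7.0000000 − (6.6000000)/(25.9600000) = 6.7457627
g(6.7457627) = -0.4946854
u_3 = 6.7457627 − (-0.4946854)·(6.7457627 − 7.0000000) / (-0.4946854 − 3.0000000) = 6.7457627 − (0.1257675)/(-3.4946854) = 6.7817509
g(6.7817509) = -0.0078544
u_4 = 6.7817509 − (-0.0078544)·(6.7817509 − 6.7457627) / (-0.0078544 − (-0.4946854)) = 6.7817509 − (-0.0002827)/(0.4868310) = 6.7823315

6.78233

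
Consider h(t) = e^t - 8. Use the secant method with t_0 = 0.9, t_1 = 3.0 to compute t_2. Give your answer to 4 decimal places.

h(0.9) = -5.540397, h(3.0) = 12.085537
t_2 = 3.000000 − 12.085537·(3.000000 − 0.900000) / (12.085537 − (-5.540397)) = 3.000000 − (25.379628)/(17.625934) = 1.560097

1.5601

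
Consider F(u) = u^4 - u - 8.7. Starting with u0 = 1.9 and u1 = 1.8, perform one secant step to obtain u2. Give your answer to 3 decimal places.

1.800

F(1.9) = 2.43210, F(1.8) = -0.00240
u2 = 1.80000 − (-0.00240)·(1.80000 − 1.90000) / (-0.00240 − 2.43210) = 1.80000 − (0.00024)/(-2.43450) = 1.80010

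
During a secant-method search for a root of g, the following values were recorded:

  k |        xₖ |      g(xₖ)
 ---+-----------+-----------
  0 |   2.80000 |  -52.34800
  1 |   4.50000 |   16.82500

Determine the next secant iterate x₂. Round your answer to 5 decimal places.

x₂ = 4.50000 − 16.82500·(4.50000 − 2.80000) / (16.82500 − (-52.34800))
   = 4.50000 − (28.6025000)/(69.1730000) = 4.0865077

4.08651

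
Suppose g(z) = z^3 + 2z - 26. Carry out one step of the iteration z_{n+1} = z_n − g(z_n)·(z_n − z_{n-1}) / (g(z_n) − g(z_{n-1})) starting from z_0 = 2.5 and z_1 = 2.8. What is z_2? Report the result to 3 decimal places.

2.733

g(2.5) = -5.37500, g(2.8) = 1.55200
z_2 = 2.80000 − 1.55200·(2.80000 − 2.50000) / (1.55200 − (-5.37500)) = 2.80000 − (0.46560)/(6.92700) = 2.73278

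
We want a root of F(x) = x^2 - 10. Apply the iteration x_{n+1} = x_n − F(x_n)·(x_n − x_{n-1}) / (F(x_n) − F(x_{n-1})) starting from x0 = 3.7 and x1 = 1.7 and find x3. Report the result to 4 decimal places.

3.2074

F(3.7) = 3.690000, F(1.7) = -7.110000
x2 = 1.700000 − (-7.110000)·(1.700000 − 3.700000) / (-7.110000 − 3.690000) = 1.700000 − (14.220000)/(-10.800000) = 3.016667
F(3.016667) = -0.899722
x3 = 3.016667 − (-0.899722)·(3.016667 − 1.700000) / (-0.899722 − (-7.110000)) = 3.016667 − (-1.184634)/(6.210278) = 3.207420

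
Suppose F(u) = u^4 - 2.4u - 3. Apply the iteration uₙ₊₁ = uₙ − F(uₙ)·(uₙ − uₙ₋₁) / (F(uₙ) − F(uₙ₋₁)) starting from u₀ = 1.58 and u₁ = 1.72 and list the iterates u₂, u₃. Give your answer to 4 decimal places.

F(1.58) = -0.559987, F(1.72) = 1.624131
u₂ = 1.720000 − 1.624131·(1.720000 − 1.580000) / (1.624131 − (-0.559987)) = 1.720000 − (0.227378)/(2.184118) = 1.615895
F(1.615895) = -0.060223
u₃ = 1.615895 − (-0.060223)·(1.615895 − 1.720000) / (-0.060223 − 1.624131) = 1.615895 − (0.006269)/(-1.684353) = 1.619617

1.6159, 1.6196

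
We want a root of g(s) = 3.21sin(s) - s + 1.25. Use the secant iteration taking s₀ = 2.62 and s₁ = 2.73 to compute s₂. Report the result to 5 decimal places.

g(2.62) = 0.2294199, g(2.73) = -0.1957770
s₂ = 2.7300000 − (-0.1957770)·(2.7300000 − 2.6200000) / (-0.1957770 − 0.2294199) = 2.7300000 − (-0.0215355)/(-0.4251968) = 2.6793518

2.67935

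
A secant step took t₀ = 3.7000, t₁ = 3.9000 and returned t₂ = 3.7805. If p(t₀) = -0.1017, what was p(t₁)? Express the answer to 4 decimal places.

0.1510

The secant line through (3.7000, -0.1017) and (3.9000, p(t₁)) crosses zero at t₂ = 3.7805.
So (3.7000, -0.1017), (3.9000, p(t₁)), (3.7805, 0) are collinear:
p(t₁) = -0.1017 · (3.9000 − 3.7805) / (3.7000 − 3.7805) = -0.1017 · (0.119500)/(-0.080500) = 0.150971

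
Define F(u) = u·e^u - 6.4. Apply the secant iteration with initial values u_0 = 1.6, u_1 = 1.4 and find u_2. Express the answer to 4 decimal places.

1.4643

F(1.6) = 1.524852, F(1.4) = -0.722720
u_2 = 1.400000 − (-0.722720)·(1.400000 − 1.600000) / (-0.722720 − 1.524852) = 1.400000 − (0.144544)/(-2.247572) = 1.464311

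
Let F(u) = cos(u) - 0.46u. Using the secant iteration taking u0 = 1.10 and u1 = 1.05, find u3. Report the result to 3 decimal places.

F(1.10) = -0.05240, F(1.05) = 0.01457
u2 = 1.05000 − 0.01457·(1.05000 − 1.10000) / (0.01457 − (-0.05240)) = 1.05000 − (-0.00073)/(0.06697) = 1.06088
F(1.06088) = 0.00010
u3 = 1.06088 − 0.00010·(1.06088 − 1.05000) / (0.00010 − 0.01457) = 1.06088 − (0.00000)/(-0.01447) = 1.06095

1.061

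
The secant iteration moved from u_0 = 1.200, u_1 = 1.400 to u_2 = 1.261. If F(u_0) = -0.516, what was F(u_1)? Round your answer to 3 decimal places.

1.176

The secant line through (1.200, -0.516) and (1.400, F(u_1)) crosses zero at u_2 = 1.261.
So (1.200, -0.516), (1.400, F(u_1)), (1.261, 0) are collinear:
F(u_1) = -0.516 · (1.400 − 1.261) / (1.200 − 1.261) = -0.516 · (0.13900)/(-0.06100) = 1.17580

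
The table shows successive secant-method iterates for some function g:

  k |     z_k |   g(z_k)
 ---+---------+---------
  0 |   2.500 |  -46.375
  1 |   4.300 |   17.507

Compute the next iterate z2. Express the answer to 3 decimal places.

3.807

z2 = 4.300 − 17.507·(4.300 − 2.500) / (17.507 − (-46.375))
   = 4.300 − (31.51260)/(63.88200) = 3.80671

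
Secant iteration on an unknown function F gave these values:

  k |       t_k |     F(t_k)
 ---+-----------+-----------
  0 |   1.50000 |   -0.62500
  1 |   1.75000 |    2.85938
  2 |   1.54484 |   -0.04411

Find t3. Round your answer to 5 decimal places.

t3 = 1.54484 − (-0.04411)·(1.54484 − 1.75000) / (-0.04411 − 2.85938)
   = 1.54484 − (0.0090496)/(-2.9034900) = 1.5479568

1.54796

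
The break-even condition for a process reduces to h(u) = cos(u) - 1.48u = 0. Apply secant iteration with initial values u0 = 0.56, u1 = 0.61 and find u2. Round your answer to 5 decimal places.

0.56908

h(0.56) = 0.0184551, h(0.61) = -0.0831520
u2 = 0.6100000 − (-0.0831520)·(0.6100000 − 0.5600000) / (-0.0831520 − 0.0184551) = 0.6100000 − (-0.0041576)/(-0.1016071) = 0.5690816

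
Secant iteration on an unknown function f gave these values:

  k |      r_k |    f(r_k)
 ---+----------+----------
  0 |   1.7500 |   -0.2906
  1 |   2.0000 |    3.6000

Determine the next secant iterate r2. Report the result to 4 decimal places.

r2 = 2.0000 − 3.6000·(2.0000 − 1.7500) / (3.6000 − (-0.2906))
   = 2.0000 − (0.900000)/(3.890600) = 1.768673

1.7687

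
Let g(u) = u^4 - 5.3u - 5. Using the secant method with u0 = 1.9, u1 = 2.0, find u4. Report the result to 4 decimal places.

1.9848

g(1.9) = -2.037900, g(2.0) = 0.400000
u2 = 2.000000 − 0.400000·(2.000000 − 1.900000) / (0.400000 − (-2.037900)) = 2.000000 − (0.040000)/(2.437900) = 1.983592
g(1.983592) = -0.031656
u3 = 1.983592 − (-0.031656)·(1.983592 − 2.000000) / (-0.031656 − 0.400000) = 1.983592 − (0.000519)/(-0.431656) = 1.984796
g(1.984796) = -0.000434
u4 = 1.984796 − (-0.000434)·(1.984796 − 1.983592) / (-0.000434 − (-0.031656)) = 1.984796 − (-0.000001)/(0.031222) = 1.984812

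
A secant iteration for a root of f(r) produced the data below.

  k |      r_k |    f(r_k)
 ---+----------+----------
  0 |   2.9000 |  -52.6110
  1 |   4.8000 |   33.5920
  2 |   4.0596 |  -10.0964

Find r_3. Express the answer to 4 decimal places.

4.2307

r_3 = 4.0596 − (-10.0964)·(4.0596 − 4.8000) / (-10.0964 − 33.5920)
   = 4.0596 − (7.475375)/(-43.688400) = 4.230707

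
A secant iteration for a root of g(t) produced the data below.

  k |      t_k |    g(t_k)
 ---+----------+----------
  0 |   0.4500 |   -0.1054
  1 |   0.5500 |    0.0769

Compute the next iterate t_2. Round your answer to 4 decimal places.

t_2 = 0.5500 − 0.0769·(0.5500 − 0.4500) / (0.0769 − (-0.1054))
   = 0.5500 − (0.007690)/(0.182300) = 0.507817

0.5078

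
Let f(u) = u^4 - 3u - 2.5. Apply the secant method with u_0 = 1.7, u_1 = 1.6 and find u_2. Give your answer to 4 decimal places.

f(1.7) = 0.752100, f(1.6) = -0.746400
u_2 = 1.600000 − (-0.746400)·(1.600000 − 1.700000) / (-0.746400 − 0.752100) = 1.600000 − (0.074640)/(-1.498500) = 1.649810

1.6498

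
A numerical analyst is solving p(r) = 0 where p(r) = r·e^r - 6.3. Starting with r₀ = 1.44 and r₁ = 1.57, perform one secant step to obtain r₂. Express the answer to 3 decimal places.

1.460

p(1.44) = -0.22220, p(1.57) = 1.24644
r₂ = 1.57000 − 1.24644·(1.57000 − 1.44000) / (1.24644 − (-0.22220)) = 1.57000 − (0.16204)/(1.46864) = 1.45967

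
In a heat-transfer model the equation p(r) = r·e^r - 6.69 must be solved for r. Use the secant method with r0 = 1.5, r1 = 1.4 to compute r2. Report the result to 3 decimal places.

p(1.5) = 0.03253, p(1.4) = -1.01272
r2 = 1.40000 − (-1.01272)·(1.40000 − 1.50000) / (-1.01272 − 0.03253) = 1.40000 − (0.10127)/(-1.04525) = 1.49689

1.497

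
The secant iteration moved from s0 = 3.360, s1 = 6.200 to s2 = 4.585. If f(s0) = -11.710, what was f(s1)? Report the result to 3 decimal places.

The secant line through (3.360, -11.710) and (6.200, f(s1)) crosses zero at s2 = 4.585.
So (3.360, -11.710), (6.200, f(s1)), (4.585, 0) are collinear:
f(s1) = -11.710 · (6.200 − 4.585) / (3.360 − 4.585) = -11.710 · (1.61500)/(-1.22500) = 15.43808

15.438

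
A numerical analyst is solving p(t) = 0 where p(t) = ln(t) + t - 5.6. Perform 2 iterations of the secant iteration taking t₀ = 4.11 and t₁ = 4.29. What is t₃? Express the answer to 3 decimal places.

p(4.11) = -0.07658, p(4.29) = 0.14629
t₂ = 4.29000 − 0.14629·(4.29000 − 4.11000) / (0.14629 − (-0.07658)) = 4.29000 − (0.02633)/(0.22286) = 4.17185
p(4.17185) = 0.00021
t₃ = 4.17185 − 0.00021·(4.17185 − 4.29000) / (0.00021 − 0.14629) = 4.17185 − (-0.00002)/(-0.14608) = 4.17168

4.172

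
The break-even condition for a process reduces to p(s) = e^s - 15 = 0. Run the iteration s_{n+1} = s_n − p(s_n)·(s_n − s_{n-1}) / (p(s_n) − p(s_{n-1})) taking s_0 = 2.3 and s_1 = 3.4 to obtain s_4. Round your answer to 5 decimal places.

2.71082

p(2.3) = -5.0258175, p(3.4) = 14.9641000
s_2 = 3.4000000 − 14.9641000·(3.4000000 − 2.3000000) / (14.9641000 − (-5.0258175)) = 3.4000000 − (16.4605101)/(19.9899176) = 2.5765594
p(2.5765594) = -1.8481901
s_3 = 2.5765594 − (-1.8481901)·(2.5765594 − 3.4000000) / (-1.8481901 − 14.9641000) = 2.5765594 − (1.5218748)/(-16.8122901) = 2.6670809
p(2.6670809) = -0.6021204
s_4 = 2.6670809 − (-0.6021204)·(2.6670809 − 2.5765594) / (-0.6021204 − (-1.8481901)) = 2.6670809 − (-0.0545049)/(1.2460697) = 2.7108224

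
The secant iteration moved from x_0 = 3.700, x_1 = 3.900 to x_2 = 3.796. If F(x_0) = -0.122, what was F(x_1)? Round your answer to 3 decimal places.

0.132

The secant line through (3.700, -0.122) and (3.900, F(x_1)) crosses zero at x_2 = 3.796.
So (3.700, -0.122), (3.900, F(x_1)), (3.796, 0) are collinear:
F(x_1) = -0.122 · (3.900 − 3.796) / (3.700 − 3.796) = -0.122 · (0.10400)/(-0.09600) = 0.13217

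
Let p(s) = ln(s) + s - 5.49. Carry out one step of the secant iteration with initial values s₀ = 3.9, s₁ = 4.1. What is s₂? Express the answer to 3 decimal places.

p(3.9) = -0.22902, p(4.1) = 0.02099
s₂ = 4.10000 − 0.02099·(4.10000 − 3.90000) / (0.02099 − (-0.22902)) = 4.10000 − (0.00420)/(0.25001) = 4.08321

4.083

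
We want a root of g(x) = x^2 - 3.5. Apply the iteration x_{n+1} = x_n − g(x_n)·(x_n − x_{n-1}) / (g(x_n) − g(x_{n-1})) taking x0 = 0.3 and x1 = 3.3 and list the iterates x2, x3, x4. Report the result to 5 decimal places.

1.24722, 1.67483, 1.91266

g(0.3) = -3.4100000, g(3.3) = 7.3900000
x2 = 3.3000000 − 7.3900000·(3.3000000 − 0.3000000) / (7.3900000 − (-3.4100000)) = 3.3000000 − (22.1700000)/(10.8000000) = 1.2472222
g(1.2472222) = -1.9444367
x3 = 1.2472222 − (-1.9444367)·(1.2472222 − 3.3000000) / (-1.9444367 − 7.3900000) = 1.2472222 − (3.9914965)/(-9.3344367) = 1.6748320
g(1.6748320) = -0.6949377
x4 = 1.6748320 − (-0.6949377)·(1.6748320 − 1.2472222) / (-0.6949377 − (-1.9444367)) = 1.6748320 − (-0.2971622)/(1.2494990) = 1.9126571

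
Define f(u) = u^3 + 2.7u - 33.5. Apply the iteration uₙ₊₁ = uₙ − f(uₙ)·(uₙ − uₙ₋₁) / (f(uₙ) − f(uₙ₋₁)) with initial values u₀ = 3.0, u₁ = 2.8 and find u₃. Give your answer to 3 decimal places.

f(3.0) = 1.60000, f(2.8) = -3.98800
u₂ = 2.80000 − (-3.98800)·(2.80000 − 3.00000) / (-3.98800 − 1.60000) = 2.80000 − (0.79760)/(-5.58800) = 2.94273
f(2.94273) = -0.07146
u₃ = 2.94273 − (-0.07146)·(2.94273 − 2.80000) / (-0.07146 − (-3.98800)) = 2.94273 − (-0.01020)/(3.91654) = 2.94534

2.945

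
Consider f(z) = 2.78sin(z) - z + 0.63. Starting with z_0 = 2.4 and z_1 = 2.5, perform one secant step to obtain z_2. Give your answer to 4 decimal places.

f(2.4) = 0.107788, f(2.5) = -0.206247
z_2 = 2.500000 − (-0.206247)·(2.500000 − 2.400000) / (-0.206247 − 0.107788) = 2.500000 − (-0.020625)/(-0.314035) = 2.434323

2.4343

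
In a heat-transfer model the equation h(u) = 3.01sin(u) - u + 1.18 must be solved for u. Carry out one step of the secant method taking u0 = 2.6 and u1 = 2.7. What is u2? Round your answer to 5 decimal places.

2.63605

h(2.6) = 0.1316591, h(2.7) = -0.2335866
u2 = 2.7000000 − (-0.2335866)·(2.7000000 − 2.6000000) / (-0.2335866 − 0.1316591) = 2.7000000 − (-0.0233587)/(-0.3652457) = 2.6360467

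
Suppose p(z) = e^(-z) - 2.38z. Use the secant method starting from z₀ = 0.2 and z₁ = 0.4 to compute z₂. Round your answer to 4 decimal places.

0.3098

p(0.2) = 0.342731, p(0.4) = -0.281680
z₂ = 0.400000 − (-0.281680)·(0.400000 − 0.200000) / (-0.281680 − 0.342731) = 0.400000 − (-0.056336)/(-0.624411) = 0.309777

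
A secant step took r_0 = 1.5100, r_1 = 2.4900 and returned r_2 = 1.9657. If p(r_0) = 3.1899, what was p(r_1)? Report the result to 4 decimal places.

-3.6701

The secant line through (1.5100, 3.1899) and (2.4900, p(r_1)) crosses zero at r_2 = 1.9657.
So (1.5100, 3.1899), (2.4900, p(r_1)), (1.9657, 0) are collinear:
p(r_1) = 3.1899 · (2.4900 − 1.9657) / (1.5100 − 1.9657) = 3.1899 · (0.524300)/(-0.455700) = -3.670100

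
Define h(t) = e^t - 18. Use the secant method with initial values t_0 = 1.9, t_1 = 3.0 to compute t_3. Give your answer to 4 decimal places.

2.8870

h(1.9) = -11.314106, h(3.0) = 2.085537
t_2 = 3.000000 − 2.085537·(3.000000 − 1.900000) / (2.085537 − (-11.314106)) = 3.000000 − (2.294091)/(13.399642) = 2.828795
h(2.828795) = -1.074952
t_3 = 2.828795 − (-1.074952)·(2.828795 − 3.000000) / (-1.074952 − 2.085537) = 2.828795 − (0.184038)/(-3.160489) = 2.887025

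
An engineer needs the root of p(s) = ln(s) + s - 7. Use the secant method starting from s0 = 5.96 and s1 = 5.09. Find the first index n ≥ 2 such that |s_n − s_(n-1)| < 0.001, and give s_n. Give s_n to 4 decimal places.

n = 4, s_n = 5.3272

p(5.96) = 0.745070, p(5.09) = -0.282722
s2 = 5.090000 − (-0.282722)·(-0.870000)/(-1.027793) = 5.329317;  |Δ| = 0.239317
p(5.329317) = 0.002540
s3 = 5.329317 − 0.002540·(0.239317)/(0.285262) = 5.327186;  |Δ| = 0.002131
p(5.327186) = 0.000009
s4 = 5.327186 − 0.000009·(-0.002131)/(-0.002531) = 5.327178;  |Δ| = 0.000008
|s4 − s3| = 0.000008 < 0.001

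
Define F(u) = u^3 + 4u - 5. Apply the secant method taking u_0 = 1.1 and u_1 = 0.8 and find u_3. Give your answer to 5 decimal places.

1.00075

F(1.1) = 0.7310000, F(0.8) = -1.2880000
u_2 = 0.8000000 − (-1.2880000)·(0.8000000 − 1.1000000) / (-1.2880000 − 0.7310000) = 0.8000000 − (0.3864000)/(-2.0190000) = 0.9913819
F(0.9913819) = -0.0601047
u_3 = 0.9913819 − (-0.0601047)·(0.9913819 − 0.8000000) / (-0.0601047 − (-1.2880000)) = 0.9913819 − (-0.0115030)/(1.2278953) = 1.0007499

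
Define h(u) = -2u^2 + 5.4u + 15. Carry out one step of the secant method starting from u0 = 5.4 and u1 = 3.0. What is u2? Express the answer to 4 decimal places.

h(5.4) = -14.160000, h(3.0) = 13.200000
u2 = 3.000000 − 13.200000·(3.000000 − 5.400000) / (13.200000 − (-14.160000)) = 3.000000 − (-31.680000)/(27.360000) = 4.157895

4.1579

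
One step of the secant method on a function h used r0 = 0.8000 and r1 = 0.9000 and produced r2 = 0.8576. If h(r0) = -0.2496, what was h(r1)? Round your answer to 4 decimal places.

0.1837

The secant line through (0.8000, -0.2496) and (0.9000, h(r1)) crosses zero at r2 = 0.8576.
So (0.8000, -0.2496), (0.9000, h(r1)), (0.8576, 0) are collinear:
h(r1) = -0.2496 · (0.9000 − 0.8576) / (0.8000 − 0.8576) = -0.2496 · (0.042400)/(-0.057600) = 0.183733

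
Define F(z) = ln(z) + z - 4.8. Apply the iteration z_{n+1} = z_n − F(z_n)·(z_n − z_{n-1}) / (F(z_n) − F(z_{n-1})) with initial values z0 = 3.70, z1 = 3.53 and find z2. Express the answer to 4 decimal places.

F(3.70) = 0.208333, F(3.53) = -0.008702
z2 = 3.530000 − (-0.008702)·(3.530000 − 3.700000) / (-0.008702 − 0.208333) = 3.530000 − (0.001479)/(-0.217035) = 3.536816

3.5368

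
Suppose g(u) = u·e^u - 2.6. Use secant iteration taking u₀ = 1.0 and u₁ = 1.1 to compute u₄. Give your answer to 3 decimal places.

0.978

g(1.0) = 0.11828, g(1.1) = 0.70458
u₂ = 1.10000 − 0.70458·(1.10000 − 1.00000) / (0.70458 − 0.11828) = 1.10000 − (0.07046)/(0.58630) = 0.97983
g(0.97983) = 0.01025
u₃ = 0.97983 − 0.01025·(0.97983 − 1.10000) / (0.01025 − 0.70458) = 0.97983 − (-0.00123)/(-0.69433) = 0.97805
g(0.97805) = 0.00091
u₄ = 0.97805 − 0.00091·(0.97805 − 0.97983) / (0.00091 − 0.01025) = 0.97805 − (0.00000)/(-0.00934) = 0.97788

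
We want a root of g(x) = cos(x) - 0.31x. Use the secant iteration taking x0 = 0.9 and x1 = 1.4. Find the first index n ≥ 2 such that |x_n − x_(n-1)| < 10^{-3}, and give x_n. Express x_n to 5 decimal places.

g(0.9) = 0.3426100, g(1.4) = -0.2640329
x2 = 1.4000000 − (-0.2640329)·(0.5000000)/(-0.6066428) = 1.1823820;  |Δ| = 0.2176180
g(1.1823820) = 0.0121830
x3 = 1.1823820 − 0.0121830·(-0.2176180)/(0.2762158) = 1.1919804;  |Δ| = 0.0095984
g(1.1919804) = 0.0003067
x4 = 1.1919804 − 0.0003067·(0.0095984)/(-0.0118763) = 1.1922283;  |Δ| = 0.0002479
|x4 − x3| = 0.0002479 < 10^{-3}

n = 4, x_n = 1.19223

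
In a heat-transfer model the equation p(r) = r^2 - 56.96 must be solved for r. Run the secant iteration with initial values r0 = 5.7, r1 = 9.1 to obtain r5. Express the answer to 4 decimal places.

p(5.7) = -24.470000, p(9.1) = 25.850000
r2 = 9.100000 − 25.850000·(9.100000 − 5.700000) / (25.850000 − (-24.470000)) = 9.100000 − (87.890000)/(50.320000) = 7.353378
p(7.353378) = -2.887826
r3 = 7.353378 − (-2.887826)·(7.353378 − 9.100000) / (-2.887826 − 25.850000) = 7.353378 − (5.043940)/(-28.737826) = 7.528894
p(7.528894) = -0.275754
r4 = 7.528894 − (-0.275754)·(7.528894 − 7.353378) / (-0.275754 − (-2.887826)) = 7.528894 − (-0.048399)/(2.612073) = 7.547423
p(7.547423) = 0.003595
r5 = 7.547423 − 0.003595·(7.547423 − 7.528894) / (0.003595 − (-0.275754)) = 7.547423 − (0.000067)/(0.279349) = 7.547185

7.5472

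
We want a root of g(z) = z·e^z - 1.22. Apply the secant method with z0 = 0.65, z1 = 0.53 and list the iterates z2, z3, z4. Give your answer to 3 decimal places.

0.641, 0.642, 0.642

g(0.65) = 0.02510, g(0.53) = -0.31957
z2 = 0.53000 − (-0.31957)·(0.53000 − 0.65000) / (-0.31957 − 0.02510) = 0.53000 − (0.03835)/(-0.34467) = 0.64126
g(0.64126) = -0.00233
z3 = 0.64126 − (-0.00233)·(0.64126 − 0.53000) / (-0.00233 − (-0.31957)) = 0.64126 − (-0.00026)/(0.31724) = 0.64208
g(0.64208) = 0.00022
z4 = 0.64208 − 0.00022·(0.64208 − 0.64126) / (0.00022 − (-0.00233)) = 0.64208 − (0.00000)/(0.00255) = 0.64201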